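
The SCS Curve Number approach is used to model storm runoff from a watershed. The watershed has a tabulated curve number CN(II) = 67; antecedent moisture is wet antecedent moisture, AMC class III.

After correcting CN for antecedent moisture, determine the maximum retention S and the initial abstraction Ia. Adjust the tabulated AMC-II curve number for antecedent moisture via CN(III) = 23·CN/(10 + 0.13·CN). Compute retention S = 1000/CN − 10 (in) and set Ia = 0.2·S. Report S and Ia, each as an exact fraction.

S = 3300/1541 in ≈ 2.141 in; Ia = 660/1541 in ≈ 0.428 in

Wet (AMC III): CN(III) = 23·67/(10 + 0.13·67) = 1541/(1871/100) = 154100/1871 ≈ 82.362
Retention S: 1000/CN − 10 with CN=82.362 → S = 3300/1541 ≈ 2.141 in
Ia = 0.2S: 0.2·2.141 = 0.428 in (exactly 660/1541)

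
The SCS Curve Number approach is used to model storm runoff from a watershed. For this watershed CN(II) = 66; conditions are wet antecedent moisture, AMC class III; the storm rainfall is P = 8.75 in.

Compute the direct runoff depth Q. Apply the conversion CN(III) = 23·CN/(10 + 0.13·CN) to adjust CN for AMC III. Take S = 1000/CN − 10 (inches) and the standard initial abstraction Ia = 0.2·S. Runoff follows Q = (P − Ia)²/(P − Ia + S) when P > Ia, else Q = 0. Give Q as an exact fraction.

Adjust CN=66 to AMC III: 23·66/(10 + 0.13·66) → 1518 ÷ (929/50) = 75900/929 ≈ 81.701
S = 1000/(75900/929) − 10 = 1700/759 in ≈ 2.240 in
Initial abstraction Ia = S/5 = (1700/759)/5 = 340/759 ≈ 0.448 in
Excess rainfall: 8.750 − 0.448 = 8.302 in; P > Ia so Q > 0
Q = (25205/3036)²/((25205/3036) + 1700/759) = (635292025/9217296)/(32005/3036) = 127058405/19433436 in ≈ 6.538 in

Q = 127058405/19433436 in ≈ 6.538 in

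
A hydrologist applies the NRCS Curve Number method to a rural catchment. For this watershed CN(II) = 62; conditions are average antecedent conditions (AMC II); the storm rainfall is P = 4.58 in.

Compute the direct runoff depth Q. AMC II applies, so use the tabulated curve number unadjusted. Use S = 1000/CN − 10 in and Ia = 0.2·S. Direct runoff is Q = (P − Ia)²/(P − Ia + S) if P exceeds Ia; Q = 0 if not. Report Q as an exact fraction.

Q = 27029601/22783450 in ≈ 1.186 in

AMC II — tabulated CN = 62 applies directly.
Retention S: 1000/CN − 10 with CN=62.000 → S = 190/31 ≈ 6.129 in
Ia = 0.2S: 0.2·6.129 = 1.226 in (exactly 38/31)
Excess rainfall: 4.580 − 1.226 = 3.354 in; P > Ia so Q > 0
Q = (5199/1550)²/((5199/1550) + 190/31) = (27029601/2402500)/(14699/1550) = 27029601/22783450 in ≈ 1.186 in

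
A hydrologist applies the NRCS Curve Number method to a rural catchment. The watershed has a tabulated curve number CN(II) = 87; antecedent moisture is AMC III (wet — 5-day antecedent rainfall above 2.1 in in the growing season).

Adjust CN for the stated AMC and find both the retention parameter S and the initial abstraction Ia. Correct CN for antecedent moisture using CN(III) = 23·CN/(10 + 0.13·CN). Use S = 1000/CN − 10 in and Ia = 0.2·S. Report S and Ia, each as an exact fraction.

CN(III) from CN(II)=87: (23·87)/(10 + 0.13·87) = 200100/2131 ≈ 93.900
S = 1000/(200100/2131) − 10 = 1300/2001 in ≈ 0.650 in
Ia = 0.2S: 0.2·0.650 = 0.130 in (exactly 260/2001)

S = 1300/2001 in ≈ 0.650 in; Ia = 260/2001 in ≈ 0.130 in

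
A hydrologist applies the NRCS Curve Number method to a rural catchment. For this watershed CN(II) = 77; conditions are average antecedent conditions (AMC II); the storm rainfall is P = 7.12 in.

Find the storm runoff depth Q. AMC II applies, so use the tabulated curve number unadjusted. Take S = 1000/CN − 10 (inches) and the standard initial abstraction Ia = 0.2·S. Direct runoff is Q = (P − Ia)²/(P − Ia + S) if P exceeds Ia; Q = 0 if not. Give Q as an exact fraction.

CN(II) = 77; AMC II needs no correction.
Retention S: 1000/CN − 10 with CN=77.000 → S = 230/77 ≈ 2.987 in
Initial abstraction Ia = S/5 = (230/77)/5 = 46/77 ≈ 0.597 in
Excess rainfall: 7.120 − 0.597 = 6.523 in; P > Ia so Q > 0
Runoff Q = (P−Ia)²/(P−Ia+S) = (6.523)²/(6.523+2.987) = 78826568/17619525 ≈ 4.474 in

Q = 78826568/17619525 in ≈ 4.474 in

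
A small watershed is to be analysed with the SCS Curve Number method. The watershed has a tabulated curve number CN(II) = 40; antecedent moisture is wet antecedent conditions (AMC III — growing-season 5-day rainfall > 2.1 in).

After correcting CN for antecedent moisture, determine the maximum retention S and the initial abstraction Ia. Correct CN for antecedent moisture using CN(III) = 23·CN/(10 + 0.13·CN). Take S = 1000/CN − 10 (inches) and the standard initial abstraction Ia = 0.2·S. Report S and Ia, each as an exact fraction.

Wet (AMC III): CN(III) = 23·40/(10 + 0.13·40) = 920/(76/5) = 1150/19 ≈ 60.526
S = 1000/(1150/19) − 10 = 150/23 in ≈ 6.522 in
Ia = 0.2S: 0.2·6.522 = 1.304 in (exactly 30/23)

S = 150/23 in ≈ 6.522 in; Ia = 30/23 in ≈ 1.304 in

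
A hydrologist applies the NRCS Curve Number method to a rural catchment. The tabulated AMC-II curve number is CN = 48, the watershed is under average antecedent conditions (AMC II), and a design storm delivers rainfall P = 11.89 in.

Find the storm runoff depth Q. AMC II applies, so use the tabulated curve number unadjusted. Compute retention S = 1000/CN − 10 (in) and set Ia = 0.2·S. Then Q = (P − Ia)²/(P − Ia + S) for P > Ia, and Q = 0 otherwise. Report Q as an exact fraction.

Q = 8508889/1850100 in ≈ 4.599 in

Average conditions: CN = 48 (no AMC adjustment).
Retention S: 1000/CN − 10 with CN=48.000 → S = 65/6 ≈ 10.833 in
Ia = 0.2·(65/6) = 13/6 in ≈ 2.167 in
Since P=11.890 > Ia=2.167: effective rainfall P−Ia = 2917/300 in
Q = (2917/300)²/((2917/300) + 65/6) = (8508889/90000)/(6167/300) = 8508889/1850100 in ≈ 4.599 in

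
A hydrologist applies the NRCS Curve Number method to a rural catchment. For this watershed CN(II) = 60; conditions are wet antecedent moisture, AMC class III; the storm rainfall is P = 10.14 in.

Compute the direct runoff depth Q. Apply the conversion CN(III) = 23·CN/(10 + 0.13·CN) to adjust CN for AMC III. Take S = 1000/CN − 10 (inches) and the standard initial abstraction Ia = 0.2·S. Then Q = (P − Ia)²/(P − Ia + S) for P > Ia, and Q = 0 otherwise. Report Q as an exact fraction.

Q = 1087878289/148291350 in ≈ 7.336 in

Adjust CN=60 to AMC III: 23·60/(10 + 0.13·60) → 1380 ÷ (89/5) = 6900/89 ≈ 77.528
S = 1000/(6900/89) − 10 = 200/69 in ≈ 2.899 in
Ia = 0.2S: 0.2·2.899 = 0.580 in (exactly 40/69)
P − Ia = 10.140 − 0.580 = 32983/3450 ≈ 9.560 in (> 0, runoff occurs)
Q = (32983/3450)²/((32983/3450) + 200/69) = (1087878289/11902500)/(42983/3450) = 1087878289/148291350 in ≈ 7.336 in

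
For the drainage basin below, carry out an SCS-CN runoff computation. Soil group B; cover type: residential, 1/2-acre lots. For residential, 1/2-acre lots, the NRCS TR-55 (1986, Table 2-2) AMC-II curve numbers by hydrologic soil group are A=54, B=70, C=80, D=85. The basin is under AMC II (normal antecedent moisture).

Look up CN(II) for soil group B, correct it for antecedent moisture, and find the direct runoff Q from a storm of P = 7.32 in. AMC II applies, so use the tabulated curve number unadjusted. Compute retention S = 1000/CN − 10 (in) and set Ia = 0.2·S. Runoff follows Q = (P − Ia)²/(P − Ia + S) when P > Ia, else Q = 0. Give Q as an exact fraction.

Q = 142129/36575 in ≈ 3.886 in

NRCS table: residential, 1/2-acre lots, soil group B → CN(II) = 70
CN(II) = 70; AMC II needs no correction.
Max retention: S = 1000/70 − 10 = 30/7 in (≈ 4.286 in)
Ia = 0.2·(30/7) = 6/7 in ≈ 0.857 in
Since P=7.320 > Ia=0.857: effective rainfall P−Ia = 1131/175 in
Runoff Q = (P−Ia)²/(P−Ia+S) = (6.463)²/(6.463+4.286) = 142129/36575 ≈ 3.886 in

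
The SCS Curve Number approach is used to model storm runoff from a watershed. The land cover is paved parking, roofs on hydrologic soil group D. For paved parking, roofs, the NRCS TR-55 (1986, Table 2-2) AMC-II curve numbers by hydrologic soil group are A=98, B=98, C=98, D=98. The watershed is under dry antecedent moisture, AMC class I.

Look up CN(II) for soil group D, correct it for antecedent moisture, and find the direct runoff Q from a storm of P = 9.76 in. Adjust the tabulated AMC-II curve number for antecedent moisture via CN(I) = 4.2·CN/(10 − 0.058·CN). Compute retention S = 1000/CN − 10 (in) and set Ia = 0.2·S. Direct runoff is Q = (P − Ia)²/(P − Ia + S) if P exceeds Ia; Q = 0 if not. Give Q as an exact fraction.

NRCS table: paved parking, roofs, soil group D → CN(II) = 98
Adjust CN=98 to AMC I: 4.2·98/(10 − 0.058·98) → (2058/5) ÷ (1079/250) = 102900/1079 ≈ 95.366
Max retention: S = 1000/(102900/1079) − 10 = 500/1029 in (≈ 0.486 in)
Ia = 0.2S: 0.2·0.486 = 0.097 in (exactly 100/1029)
Since P=9.760 > Ia=0.097: effective rainfall P−Ia = 248576/25725 in
Q: (248576/25725)² ÷ (261076/25725) = 15447506944/1679045025 in (≈ 9.200 in)

Q = 15447506944/1679045025 in ≈ 9.200 in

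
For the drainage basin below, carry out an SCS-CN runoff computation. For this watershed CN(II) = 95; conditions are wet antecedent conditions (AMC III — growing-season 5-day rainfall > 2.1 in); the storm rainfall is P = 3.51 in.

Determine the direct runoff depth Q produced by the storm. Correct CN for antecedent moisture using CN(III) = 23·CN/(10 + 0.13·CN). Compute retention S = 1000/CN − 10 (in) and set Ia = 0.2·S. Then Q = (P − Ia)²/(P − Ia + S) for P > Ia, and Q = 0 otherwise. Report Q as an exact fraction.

CN(III) from CN(II)=95: (23·95)/(10 + 0.13·95) = 43700/447 ≈ 97.763
S = 1000/(43700/447) − 10 = 100/437 in ≈ 0.229 in
Initial abstraction Ia = S/5 = (100/437)/5 = 20/437 ≈ 0.046 in
P − Ia = 3.510 − 0.046 = 151387/43700 ≈ 3.464 in (> 0, runoff occurs)
Q = (151387/43700)²/((151387/43700) + 100/437) = (22918023769/1909690000)/(161387/43700) = 22918023769/7052611900 in ≈ 3.250 in

Q = 22918023769/7052611900 in ≈ 3.250 in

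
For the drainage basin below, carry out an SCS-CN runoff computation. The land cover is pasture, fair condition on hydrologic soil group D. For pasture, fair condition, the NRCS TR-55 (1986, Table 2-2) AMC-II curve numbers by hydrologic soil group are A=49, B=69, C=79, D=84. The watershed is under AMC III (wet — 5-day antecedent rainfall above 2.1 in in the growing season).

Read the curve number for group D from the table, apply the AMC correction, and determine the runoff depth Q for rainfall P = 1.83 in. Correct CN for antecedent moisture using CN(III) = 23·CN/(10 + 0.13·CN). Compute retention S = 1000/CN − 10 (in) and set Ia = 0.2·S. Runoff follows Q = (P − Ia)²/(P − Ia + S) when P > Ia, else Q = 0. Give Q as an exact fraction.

Q = 6462391321/5814788700 in ≈ 1.111 in

NRCS table: pasture, fair condition, soil group D → CN(II) = 84
Wet (AMC III): CN(III) = 23·84/(10 + 0.13·84) = 1932/(523/25) = 48300/523 ≈ 92.352
S = 1000/(48300/523) − 10 = 400/483 in ≈ 0.828 in
Initial abstraction Ia = S/5 = (400/483)/5 = 80/483 ≈ 0.166 in
P − Ia = 1.830 − 0.166 = 80389/48300 ≈ 1.664 in (> 0, runoff occurs)
Q: (80389/48300)² ÷ (120389/48300) = 6462391321/5814788700 in (≈ 1.111 in)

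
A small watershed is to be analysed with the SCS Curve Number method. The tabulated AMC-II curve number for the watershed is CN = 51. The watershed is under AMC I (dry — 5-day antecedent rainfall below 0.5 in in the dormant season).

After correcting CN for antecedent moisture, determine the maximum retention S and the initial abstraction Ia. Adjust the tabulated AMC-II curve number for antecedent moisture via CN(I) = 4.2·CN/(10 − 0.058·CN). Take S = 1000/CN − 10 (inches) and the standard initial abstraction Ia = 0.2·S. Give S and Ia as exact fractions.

S = 3500/153 in ≈ 22.876 in; Ia = 700/153 in ≈ 4.575 in

Dry (AMC I): CN(I) = 4.2·51/(10 − 0.058·51) = (1071/5)/(3521/500) = 15300/503 ≈ 30.417
Max retention: S = 1000/(15300/503) − 10 = 3500/153 in (≈ 22.876 in)
Ia = 0.2S: 0.2·22.876 = 4.575 in (exactly 700/153)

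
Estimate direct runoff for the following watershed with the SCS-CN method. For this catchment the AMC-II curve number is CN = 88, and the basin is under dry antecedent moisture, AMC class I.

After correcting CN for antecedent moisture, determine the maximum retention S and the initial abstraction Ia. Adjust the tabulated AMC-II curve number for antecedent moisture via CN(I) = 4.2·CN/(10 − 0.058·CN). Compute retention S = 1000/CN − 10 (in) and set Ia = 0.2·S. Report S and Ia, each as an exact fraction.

CN(I) from CN(II)=88: (4.2·88)/(10 − 0.058·88) = 3850/51 ≈ 75.490
S = 1000/(3850/51) − 10 = 250/77 in ≈ 3.247 in
Ia = 0.2·(250/77) = 50/77 in ≈ 0.649 in

S = 250/77 in ≈ 3.247 in; Ia = 50/77 in ≈ 0.649 in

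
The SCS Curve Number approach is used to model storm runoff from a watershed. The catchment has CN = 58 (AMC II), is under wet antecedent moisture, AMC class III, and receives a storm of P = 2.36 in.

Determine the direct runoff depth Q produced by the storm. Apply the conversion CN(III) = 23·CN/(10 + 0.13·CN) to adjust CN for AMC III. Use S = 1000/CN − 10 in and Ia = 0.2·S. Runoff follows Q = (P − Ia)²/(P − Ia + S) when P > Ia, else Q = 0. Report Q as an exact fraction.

Q = 832495609/1356561275 in ≈ 0.614 in

Wet (AMC III): CN(III) = 23·58/(10 + 0.13·58) = 1334/(877/50) = 66700/877 ≈ 76.055
Max retention: S = 1000/(66700/877) − 10 = 2100/667 in (≈ 3.148 in)
Initial abstraction Ia = S/5 = (2100/667)/5 = 420/667 ≈ 0.630 in
P − Ia = 2.360 − 0.630 = 28853/16675 ≈ 1.730 in (> 0, runoff occurs)
Q = (28853/16675)²/((28853/16675) + 2100/667) = (832495609/278055625)/(81353/16675) = 832495609/1356561275 in ≈ 0.614 in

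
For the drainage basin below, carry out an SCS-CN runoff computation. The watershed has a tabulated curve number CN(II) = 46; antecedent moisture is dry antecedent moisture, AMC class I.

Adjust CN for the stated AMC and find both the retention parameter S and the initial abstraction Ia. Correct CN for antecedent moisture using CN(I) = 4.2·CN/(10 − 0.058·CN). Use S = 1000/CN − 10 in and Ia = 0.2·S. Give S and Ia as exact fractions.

S = 4500/161 in ≈ 27.950 in; Ia = 900/161 in ≈ 5.590 in

Adjust CN=46 to AMC I: 4.2·46/(10 − 0.058·46) → (966/5) ÷ (1833/250) = 16100/611 ≈ 26.350
S = 1000/(16100/611) − 10 = 4500/161 in ≈ 27.950 in
Ia = 0.2S: 0.2·27.950 = 5.590 in (exactly 900/161)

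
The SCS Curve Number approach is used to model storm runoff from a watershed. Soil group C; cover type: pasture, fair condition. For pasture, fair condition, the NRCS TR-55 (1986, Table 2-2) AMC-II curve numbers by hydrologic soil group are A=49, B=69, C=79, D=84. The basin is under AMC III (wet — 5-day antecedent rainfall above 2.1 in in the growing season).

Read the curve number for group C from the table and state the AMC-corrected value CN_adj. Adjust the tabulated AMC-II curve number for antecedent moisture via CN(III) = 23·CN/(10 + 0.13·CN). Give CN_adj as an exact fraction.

CN_adj = 181700/2027 ≈ 89.640

NRCS table: pasture, fair condition, soil group C → CN(II) = 79
CN(III) from CN(II)=79: (23·79)/(10 + 0.13·79) = 181700/2027 ≈ 89.640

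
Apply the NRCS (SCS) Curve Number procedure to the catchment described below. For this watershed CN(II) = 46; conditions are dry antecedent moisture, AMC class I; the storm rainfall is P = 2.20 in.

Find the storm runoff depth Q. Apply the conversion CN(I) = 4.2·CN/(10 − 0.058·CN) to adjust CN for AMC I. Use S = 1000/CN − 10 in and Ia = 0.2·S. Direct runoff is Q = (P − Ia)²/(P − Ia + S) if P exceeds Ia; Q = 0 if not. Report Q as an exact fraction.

Adjust CN=46 to AMC I: 4.2·46/(10 − 0.058·46) → (966/5) ÷ (1833/250) = 16100/611 ≈ 26.350
Retention S: 1000/CN − 10 with CN=26.350 → S = 4500/161 ≈ 27.950 in
Initial abstraction Ia = S/5 = (4500/161)/5 = 900/161 ≈ 5.590 in
P = 2.200 ≤ Ia = 5.590 in: entire storm abstracted, Q = 0.

Q = 0 in ≈ 0.000 in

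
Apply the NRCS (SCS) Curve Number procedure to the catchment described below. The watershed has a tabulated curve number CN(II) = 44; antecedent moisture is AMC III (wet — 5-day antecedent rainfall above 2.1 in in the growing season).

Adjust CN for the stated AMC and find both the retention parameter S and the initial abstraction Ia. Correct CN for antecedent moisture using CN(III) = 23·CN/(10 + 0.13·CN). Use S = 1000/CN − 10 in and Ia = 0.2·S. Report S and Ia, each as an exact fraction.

S = 1400/253 in ≈ 5.534 in; Ia = 280/253 in ≈ 1.107 in

CN(III) from CN(II)=44: (23·44)/(10 + 0.13·44) = 25300/393 ≈ 64.377
S = 1000/(25300/393) − 10 = 1400/253 in ≈ 5.534 in
Initial abstraction Ia = S/5 = (1400/253)/5 = 280/253 ≈ 1.107 in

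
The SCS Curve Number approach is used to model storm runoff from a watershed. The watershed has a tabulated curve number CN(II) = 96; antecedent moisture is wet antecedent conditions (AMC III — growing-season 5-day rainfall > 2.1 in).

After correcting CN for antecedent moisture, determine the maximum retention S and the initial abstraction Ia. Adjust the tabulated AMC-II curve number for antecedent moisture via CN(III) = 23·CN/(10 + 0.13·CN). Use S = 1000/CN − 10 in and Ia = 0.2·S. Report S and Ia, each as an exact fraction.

S = 25/138 in ≈ 0.181 in; Ia = 5/138 in ≈ 0.036 in

Adjust CN=96 to AMC III: 23·96/(10 + 0.13·96) → 2208 ÷ (562/25) = 27600/281 ≈ 98.221
Max retention: S = 1000/(27600/281) − 10 = 25/138 in (≈ 0.181 in)
Initial abstraction Ia = S/5 = (25/138)/5 = 5/138 ≈ 0.036 in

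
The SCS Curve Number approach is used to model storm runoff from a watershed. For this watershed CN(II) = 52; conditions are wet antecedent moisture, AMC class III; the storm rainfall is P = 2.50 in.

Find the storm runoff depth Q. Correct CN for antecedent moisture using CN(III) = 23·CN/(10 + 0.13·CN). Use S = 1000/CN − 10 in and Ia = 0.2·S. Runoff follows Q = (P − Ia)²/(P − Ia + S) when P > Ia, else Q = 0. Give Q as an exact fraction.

Wet (AMC III): CN(III) = 23·52/(10 + 0.13·52) = 1196/(419/25) = 29900/419 ≈ 71.360
Retention S: 1000/CN − 10 with CN=71.360 → S = 1200/299 ≈ 4.013 in
Initial abstraction Ia = S/5 = (1200/299)/5 = 240/299 ≈ 0.803 in
Since P=2.500 > Ia=0.803: effective rainfall P−Ia = 1015/598 in
Q = (1015/598)²/((1015/598) + 1200/299) = (1030225/357604)/(3415/598) = 206045/408434 in ≈ 0.504 in

Q = 206045/408434 in ≈ 0.504 in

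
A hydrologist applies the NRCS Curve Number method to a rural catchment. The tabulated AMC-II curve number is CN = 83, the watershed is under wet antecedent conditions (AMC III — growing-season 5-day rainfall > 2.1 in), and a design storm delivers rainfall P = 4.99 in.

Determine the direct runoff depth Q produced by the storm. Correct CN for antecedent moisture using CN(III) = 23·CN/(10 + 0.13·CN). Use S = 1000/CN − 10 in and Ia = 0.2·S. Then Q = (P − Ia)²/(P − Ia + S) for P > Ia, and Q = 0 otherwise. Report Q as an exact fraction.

Q = 843809425281/207812021900 in ≈ 4.060 in

Adjust CN=83 to AMC III: 23·83/(10 + 0.13·83) → 1909 ÷ (2079/100) = 190900/2079 ≈ 91.823
Retention S: 1000/CN − 10 with CN=91.823 → S = 1700/1909 ≈ 0.891 in
Initial abstraction Ia = S/5 = (1700/1909)/5 = 340/1909 ≈ 0.178 in
P − Ia = 4.990 − 0.178 = 918591/190900 ≈ 4.812 in (> 0, runoff occurs)
Runoff Q = (P−Ia)²/(P−Ia+S) = (4.812)²/(4.812+0.891) = 843809425281/207812021900 ≈ 4.060 in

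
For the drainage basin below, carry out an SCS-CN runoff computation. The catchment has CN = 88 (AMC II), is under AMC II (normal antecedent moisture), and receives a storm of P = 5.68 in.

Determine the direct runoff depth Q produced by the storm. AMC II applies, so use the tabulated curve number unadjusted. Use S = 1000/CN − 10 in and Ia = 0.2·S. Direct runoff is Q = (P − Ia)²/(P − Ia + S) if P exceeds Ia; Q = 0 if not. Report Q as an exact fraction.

AMC II — tabulated CN = 88 applies directly.
S = 1000/88 − 10 = 15/11 in ≈ 1.364 in
Ia = 0.2·(15/11) = 3/11 in ≈ 0.273 in
P − Ia = 5.680 − 0.273 = 1487/275 ≈ 5.407 in (> 0, runoff occurs)
Runoff Q = (P−Ia)²/(P−Ia+S) = (5.407)²/(5.407+1.364) = 2211169/512050 ≈ 4.318 in

Q = 2211169/512050 in ≈ 4.318 in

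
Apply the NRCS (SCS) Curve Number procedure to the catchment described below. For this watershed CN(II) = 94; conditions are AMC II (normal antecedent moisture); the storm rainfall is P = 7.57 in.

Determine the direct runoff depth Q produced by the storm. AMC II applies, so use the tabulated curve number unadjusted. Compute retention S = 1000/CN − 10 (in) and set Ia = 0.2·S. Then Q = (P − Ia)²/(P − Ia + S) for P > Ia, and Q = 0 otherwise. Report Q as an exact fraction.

CN(II) = 94; AMC II needs no correction.
Retention S: 1000/CN − 10 with CN=94.000 → S = 30/47 ≈ 0.638 in
Initial abstraction Ia = S/5 = (30/47)/5 = 6/47 ≈ 0.128 in
Since P=7.570 > Ia=0.128: effective rainfall P−Ia = 34979/4700 in
Q: (34979/4700)² ÷ (37979/4700) = 1223530441/178501300 in (≈ 6.854 in)

Q = 1223530441/178501300 in ≈ 6.854 in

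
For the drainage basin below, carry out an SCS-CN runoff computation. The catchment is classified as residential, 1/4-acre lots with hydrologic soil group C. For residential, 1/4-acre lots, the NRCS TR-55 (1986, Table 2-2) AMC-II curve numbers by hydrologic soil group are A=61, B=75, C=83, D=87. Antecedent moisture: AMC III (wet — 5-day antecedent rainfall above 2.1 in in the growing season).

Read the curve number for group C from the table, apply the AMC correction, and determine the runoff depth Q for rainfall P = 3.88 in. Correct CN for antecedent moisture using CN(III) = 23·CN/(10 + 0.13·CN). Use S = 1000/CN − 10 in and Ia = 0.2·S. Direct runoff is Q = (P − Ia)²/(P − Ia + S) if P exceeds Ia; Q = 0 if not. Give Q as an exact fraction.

Q = 31213348929/10460031425 in ≈ 2.984 in

NRCS table: residential, 1/4-acre lots, soil group C → CN(II) = 83
CN(III) from CN(II)=83: (23·83)/(10 + 0.13·83) = 190900/2079 ≈ 91.823
Retention S: 1000/CN − 10 with CN=91.823 → S = 1700/1909 ≈ 0.891 in
Ia = 0.2S: 0.2·0.891 = 0.178 in (exactly 340/1909)
P − Ia = 3.880 − 0.178 = 176673/47725 ≈ 3.702 in (> 0, runoff occurs)
Q = (176673/47725)²/((176673/47725) + 1700/1909) = (31213348929/2277675625)/(219173/47725) = 31213348929/10460031425 in ≈ 2.984 in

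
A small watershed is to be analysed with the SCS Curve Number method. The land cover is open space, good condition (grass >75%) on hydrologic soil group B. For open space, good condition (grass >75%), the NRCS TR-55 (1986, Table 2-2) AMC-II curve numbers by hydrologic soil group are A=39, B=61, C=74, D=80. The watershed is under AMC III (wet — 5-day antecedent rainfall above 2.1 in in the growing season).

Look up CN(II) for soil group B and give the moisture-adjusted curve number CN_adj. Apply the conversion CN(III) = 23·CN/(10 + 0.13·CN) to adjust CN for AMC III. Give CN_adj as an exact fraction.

NRCS table: open space, good condition (grass >75%), soil group B → CN(II) = 61
CN(III) from CN(II)=61: (23·61)/(10 + 0.13·61) = 140300/1793 ≈ 78.249

CN_adj = 140300/1793 ≈ 78.249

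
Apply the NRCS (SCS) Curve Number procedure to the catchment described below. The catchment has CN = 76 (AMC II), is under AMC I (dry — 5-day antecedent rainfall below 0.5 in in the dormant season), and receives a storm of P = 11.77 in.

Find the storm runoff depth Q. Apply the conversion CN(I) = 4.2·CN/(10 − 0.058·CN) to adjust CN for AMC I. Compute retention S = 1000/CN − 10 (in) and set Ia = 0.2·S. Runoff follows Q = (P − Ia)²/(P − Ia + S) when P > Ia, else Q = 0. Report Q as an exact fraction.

Q = 18643444681/3145995300 in ≈ 5.926 in

CN(I) from CN(II)=76: (4.2·76)/(10 − 0.058·76) = 13300/233 ≈ 57.082
Max retention: S = 1000/(13300/233) − 10 = 1000/133 in (≈ 7.519 in)
Ia = 0.2·(1000/133) = 200/133 in ≈ 1.504 in
Since P=11.770 > Ia=1.504: effective rainfall P−Ia = 136541/13300 in
Runoff Q = (P−Ia)²/(P−Ia+S) = (10.266)²/(10.266+7.519) = 18643444681/3145995300 ≈ 5.926 in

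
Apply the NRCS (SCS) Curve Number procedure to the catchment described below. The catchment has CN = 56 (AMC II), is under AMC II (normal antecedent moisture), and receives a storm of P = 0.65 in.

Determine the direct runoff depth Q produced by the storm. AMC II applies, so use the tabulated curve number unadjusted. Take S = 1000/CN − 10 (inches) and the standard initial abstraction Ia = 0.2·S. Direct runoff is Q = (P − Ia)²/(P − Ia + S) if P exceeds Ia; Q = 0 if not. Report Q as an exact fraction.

CN(II) = 56; AMC II needs no correction.
S = 1000/56 − 10 = 55/7 in ≈ 7.857 in
Ia = 0.2·(55/7) = 11/7 in ≈ 1.571 in
P = 0.650 ≤ Ia = 1.571 in: entire storm abstracted, Q = 0.

Q = 0 in ≈ 0.000 in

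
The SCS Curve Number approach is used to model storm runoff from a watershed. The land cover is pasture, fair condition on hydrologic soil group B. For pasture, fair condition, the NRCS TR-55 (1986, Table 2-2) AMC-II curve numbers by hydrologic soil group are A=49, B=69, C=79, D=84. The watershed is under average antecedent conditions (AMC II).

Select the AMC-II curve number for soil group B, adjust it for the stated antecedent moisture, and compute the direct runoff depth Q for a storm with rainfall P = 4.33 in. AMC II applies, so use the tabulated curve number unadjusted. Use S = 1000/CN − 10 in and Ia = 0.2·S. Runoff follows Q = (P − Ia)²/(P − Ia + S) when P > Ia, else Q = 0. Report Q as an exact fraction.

NRCS table: pasture, fair condition, soil group B → CN(II) = 69
AMC II — tabulated CN = 69 applies directly.
Max retention: S = 1000/69 − 10 = 310/69 in (≈ 4.493 in)
Ia = 0.2S: 0.2·4.493 = 0.899 in (exactly 62/69)
Excess rainfall: 4.330 − 0.899 = 3.431 in; P > Ia so Q > 0
Q = (23677/6900)²/((23677/6900) + 310/69) = (560600329/47610000)/(54677/6900) = 560600329/377271300 in ≈ 1.486 in

Q = 560600329/377271300 in ≈ 1.486 in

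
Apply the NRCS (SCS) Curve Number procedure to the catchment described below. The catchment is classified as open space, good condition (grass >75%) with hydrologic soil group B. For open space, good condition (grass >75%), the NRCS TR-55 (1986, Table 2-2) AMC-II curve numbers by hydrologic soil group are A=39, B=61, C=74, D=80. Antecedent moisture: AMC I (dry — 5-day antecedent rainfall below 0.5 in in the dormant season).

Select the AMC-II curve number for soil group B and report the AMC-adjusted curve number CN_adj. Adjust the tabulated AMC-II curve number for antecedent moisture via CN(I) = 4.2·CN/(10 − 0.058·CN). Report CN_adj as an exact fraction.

NRCS table: open space, good condition (grass >75%), soil group B → CN(II) = 61
Adjust CN=61 to AMC I: 4.2·61/(10 − 0.058·61) → (1281/5) ÷ (3231/500) = 42700/1077 ≈ 39.647

CN_adj = 42700/1077 ≈ 39.647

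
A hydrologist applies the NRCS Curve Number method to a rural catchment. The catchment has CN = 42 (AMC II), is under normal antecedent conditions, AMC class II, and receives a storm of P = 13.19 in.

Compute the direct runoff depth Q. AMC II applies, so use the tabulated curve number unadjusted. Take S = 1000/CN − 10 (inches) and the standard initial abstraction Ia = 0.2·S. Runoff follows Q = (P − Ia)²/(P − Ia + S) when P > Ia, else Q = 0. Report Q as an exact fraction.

CN(II) = 42; AMC II needs no correction.
S = 1000/42 − 10 = 290/21 in ≈ 13.810 in
Ia = 0.2·(290/21) = 58/21 in ≈ 2.762 in
Since P=13.190 > Ia=2.762: effective rainfall P−Ia = 21899/2100 in
Runoff Q = (P−Ia)²/(P−Ia+S) = (10.428)²/(10.428+13.810) = 479566201/106887900 ≈ 4.487 in

Q = 479566201/106887900 in ≈ 4.487 in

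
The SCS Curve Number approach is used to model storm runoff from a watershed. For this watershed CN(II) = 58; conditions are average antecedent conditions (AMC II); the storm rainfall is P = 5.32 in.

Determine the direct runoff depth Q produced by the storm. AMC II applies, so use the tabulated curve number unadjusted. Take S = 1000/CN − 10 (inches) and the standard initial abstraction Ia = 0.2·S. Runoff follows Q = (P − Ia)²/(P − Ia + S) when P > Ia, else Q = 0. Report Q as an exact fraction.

Q = 1125607/834475 in ≈ 1.349 in

AMC II — tabulated CN = 58 applies directly.
Retention S: 1000/CN − 10 with CN=58.000 → S = 210/29 ≈ 7.241 in
Ia = 0.2·(210/29) = 42/29 in ≈ 1.448 in
P − Ia = 5.320 − 1.448 = 2807/725 ≈ 3.872 in (> 0, runoff occurs)
Runoff Q = (P−Ia)²/(P−Ia+S) = (3.872)²/(3.872+7.241) = 1125607/834475 ≈ 1.349 in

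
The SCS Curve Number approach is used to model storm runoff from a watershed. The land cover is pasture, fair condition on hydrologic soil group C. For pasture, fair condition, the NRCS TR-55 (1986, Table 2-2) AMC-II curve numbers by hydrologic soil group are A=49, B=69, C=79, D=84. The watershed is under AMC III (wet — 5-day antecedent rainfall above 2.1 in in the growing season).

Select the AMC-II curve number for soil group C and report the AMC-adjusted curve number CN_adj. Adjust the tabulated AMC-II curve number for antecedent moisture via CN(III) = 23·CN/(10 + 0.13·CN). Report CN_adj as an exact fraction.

NRCS table: pasture, fair condition, soil group C → CN(II) = 79
Adjust CN=79 to AMC III: 23·79/(10 + 0.13·79) → 1817 ÷ (2027/100) = 181700/2027 ≈ 89.640

CN_adj = 181700/2027 ≈ 89.640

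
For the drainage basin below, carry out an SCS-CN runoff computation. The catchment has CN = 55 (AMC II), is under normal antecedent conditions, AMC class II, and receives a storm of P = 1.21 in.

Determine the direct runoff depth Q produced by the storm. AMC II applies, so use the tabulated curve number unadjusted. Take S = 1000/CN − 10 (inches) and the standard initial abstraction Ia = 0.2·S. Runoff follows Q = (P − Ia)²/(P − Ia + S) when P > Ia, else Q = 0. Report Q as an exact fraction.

Q = 0 in ≈ 0.000 in

AMC II — tabulated CN = 55 applies directly.
Retention S: 1000/CN − 10 with CN=55.000 → S = 90/11 ≈ 8.182 in
Ia = 0.2S: 0.2·8.182 = 1.636 in (exactly 18/11)
P = 1.210 ≤ Ia = 1.636 in: entire storm abstracted, Q = 0.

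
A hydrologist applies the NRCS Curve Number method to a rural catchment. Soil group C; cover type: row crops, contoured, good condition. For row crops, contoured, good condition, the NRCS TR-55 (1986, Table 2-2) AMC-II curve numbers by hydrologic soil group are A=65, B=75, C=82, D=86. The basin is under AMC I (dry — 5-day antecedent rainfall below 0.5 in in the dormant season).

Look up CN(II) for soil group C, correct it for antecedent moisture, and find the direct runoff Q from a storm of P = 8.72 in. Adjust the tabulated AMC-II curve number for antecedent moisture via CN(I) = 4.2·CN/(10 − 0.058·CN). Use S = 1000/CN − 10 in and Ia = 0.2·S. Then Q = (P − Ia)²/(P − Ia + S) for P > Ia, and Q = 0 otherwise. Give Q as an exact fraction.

Q = 1516132178/332080525 in ≈ 4.566 in

NRCS table: row crops, contoured, good condition, soil group C → CN(II) = 82
Adjust CN=82 to AMC I: 4.2·82/(10 − 0.058·82) → (1722/5) ÷ (1311/250) = 28700/437 ≈ 65.675
S = 1000/(28700/437) − 10 = 1500/287 in ≈ 5.226 in
Initial abstraction Ia = S/5 = (1500/287)/5 = 300/287 ≈ 1.045 in
Since P=8.720 > Ia=1.045: effective rainfall P−Ia = 55066/7175 in
Q = (55066/7175)²/((55066/7175) + 1500/287) = (3032264356/51480625)/(92566/7175) = 1516132178/332080525 in ≈ 4.566 in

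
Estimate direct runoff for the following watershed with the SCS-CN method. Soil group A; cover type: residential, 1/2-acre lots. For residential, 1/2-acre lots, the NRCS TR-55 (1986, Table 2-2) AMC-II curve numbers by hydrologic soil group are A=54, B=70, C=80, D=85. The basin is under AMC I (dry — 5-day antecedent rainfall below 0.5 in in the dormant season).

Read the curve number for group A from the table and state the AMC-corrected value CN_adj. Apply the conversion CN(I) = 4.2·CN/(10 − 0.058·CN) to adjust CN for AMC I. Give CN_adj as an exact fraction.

NRCS table: residential, 1/2-acre lots, soil group A → CN(II) = 54
CN(I) from CN(II)=54: (4.2·54)/(10 − 0.058·54) = 56700/1717 ≈ 33.023

CN_adj = 56700/1717 ≈ 33.023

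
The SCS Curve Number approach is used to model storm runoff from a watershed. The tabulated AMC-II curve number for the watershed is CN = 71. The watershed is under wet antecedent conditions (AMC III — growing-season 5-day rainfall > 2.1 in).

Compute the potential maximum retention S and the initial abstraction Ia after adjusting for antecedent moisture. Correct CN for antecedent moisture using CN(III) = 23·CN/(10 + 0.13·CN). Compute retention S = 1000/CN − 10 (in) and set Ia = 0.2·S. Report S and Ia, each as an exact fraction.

Wet (AMC III): CN(III) = 23·71/(10 + 0.13·71) = 1633/(1923/100) = 163300/1923 ≈ 84.919
Max retention: S = 1000/(163300/1923) − 10 = 2900/1633 in (≈ 1.776 in)
Ia = 0.2S: 0.2·1.776 = 0.355 in (exactly 580/1633)

S = 2900/1633 in ≈ 1.776 in; Ia = 580/1633 in ≈ 0.355 in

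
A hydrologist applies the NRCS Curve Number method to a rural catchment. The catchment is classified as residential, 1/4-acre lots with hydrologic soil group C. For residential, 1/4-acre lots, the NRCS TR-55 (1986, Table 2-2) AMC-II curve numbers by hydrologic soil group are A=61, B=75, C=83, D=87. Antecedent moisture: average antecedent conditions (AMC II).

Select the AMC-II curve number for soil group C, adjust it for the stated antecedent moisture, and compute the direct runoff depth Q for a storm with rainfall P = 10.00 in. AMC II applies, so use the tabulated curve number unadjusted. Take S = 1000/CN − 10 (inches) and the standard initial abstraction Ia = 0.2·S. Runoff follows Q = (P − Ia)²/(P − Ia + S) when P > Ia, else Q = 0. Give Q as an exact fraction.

Q = 316808/40089 in ≈ 7.903 in

NRCS table: residential, 1/4-acre lots, soil group C → CN(II) = 83
AMC II — tabulated CN = 83 applies directly.
Max retention: S = 1000/83 − 10 = 170/83 in (≈ 2.048 in)
Initial abstraction Ia = S/5 = (170/83)/5 = 34/83 ≈ 0.410 in
P − Ia = 10.000 − 0.410 = 796/83 ≈ 9.590 in (> 0, runoff occurs)
Q = (796/83)²/((796/83) + 170/83) = (633616/6889)/(966/83) = 316808/40089 in ≈ 7.903 in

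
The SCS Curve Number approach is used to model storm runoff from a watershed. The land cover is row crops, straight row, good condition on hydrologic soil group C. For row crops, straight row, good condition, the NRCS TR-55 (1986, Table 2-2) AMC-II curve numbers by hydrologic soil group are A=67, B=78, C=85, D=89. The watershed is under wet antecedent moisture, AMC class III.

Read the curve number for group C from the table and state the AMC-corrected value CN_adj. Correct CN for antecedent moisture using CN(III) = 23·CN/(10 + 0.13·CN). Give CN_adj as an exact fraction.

NRCS table: row crops, straight row, good condition, soil group C → CN(II) = 85
Adjust CN=85 to AMC III: 23·85/(10 + 0.13·85) → 1955 ÷ (421/20) = 39100/421 ≈ 92.874

CN_adj = 39100/421 ≈ 92.874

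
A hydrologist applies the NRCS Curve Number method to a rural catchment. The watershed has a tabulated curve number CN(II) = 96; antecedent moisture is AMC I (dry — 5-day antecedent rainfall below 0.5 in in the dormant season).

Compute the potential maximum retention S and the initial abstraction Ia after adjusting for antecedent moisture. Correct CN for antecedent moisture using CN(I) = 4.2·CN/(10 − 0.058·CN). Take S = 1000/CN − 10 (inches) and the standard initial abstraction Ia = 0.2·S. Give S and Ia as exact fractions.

Adjust CN=96 to AMC I: 4.2·96/(10 − 0.058·96) → (2016/5) ÷ (554/125) = 25200/277 ≈ 90.975
Max retention: S = 1000/(25200/277) − 10 = 125/126 in (≈ 0.992 in)
Ia = 0.2·(125/126) = 25/126 in ≈ 0.198 in

S = 125/126 in ≈ 0.992 in; Ia = 25/126 in ≈ 0.198 in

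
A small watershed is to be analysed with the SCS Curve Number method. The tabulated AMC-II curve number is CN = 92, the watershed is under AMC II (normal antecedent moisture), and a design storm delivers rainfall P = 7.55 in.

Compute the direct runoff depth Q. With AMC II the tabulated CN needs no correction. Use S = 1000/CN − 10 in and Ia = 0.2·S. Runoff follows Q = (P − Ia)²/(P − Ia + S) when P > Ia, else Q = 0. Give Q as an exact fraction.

Q = 11512449/1744780 in ≈ 6.598 in

Average conditions: CN = 92 (no AMC adjustment).
S = 1000/92 − 10 = 20/23 in ≈ 0.870 in
Ia = 0.2S: 0.2·0.870 = 0.174 in (exactly 4/23)
P − Ia = 7.550 − 0.174 = 3393/460 ≈ 7.376 in (> 0, runoff occurs)
Runoff Q = (P−Ia)²/(P−Ia+S) = (7.376)²/(7.376+0.870) = 11512449/1744780 ≈ 6.598 in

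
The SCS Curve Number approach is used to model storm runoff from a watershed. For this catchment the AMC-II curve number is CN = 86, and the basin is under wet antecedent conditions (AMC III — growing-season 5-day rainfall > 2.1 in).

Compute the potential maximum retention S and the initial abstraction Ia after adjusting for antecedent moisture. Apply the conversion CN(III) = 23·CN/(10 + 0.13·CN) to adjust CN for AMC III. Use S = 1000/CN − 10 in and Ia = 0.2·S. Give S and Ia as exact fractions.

Wet (AMC III): CN(III) = 23·86/(10 + 0.13·86) = 1978/(1059/50) = 98900/1059 ≈ 93.390
Max retention: S = 1000/(98900/1059) − 10 = 700/989 in (≈ 0.708 in)
Initial abstraction Ia = S/5 = (700/989)/5 = 140/989 ≈ 0.142 in

S = 700/989 in ≈ 0.708 in; Ia = 140/989 in ≈ 0.142 in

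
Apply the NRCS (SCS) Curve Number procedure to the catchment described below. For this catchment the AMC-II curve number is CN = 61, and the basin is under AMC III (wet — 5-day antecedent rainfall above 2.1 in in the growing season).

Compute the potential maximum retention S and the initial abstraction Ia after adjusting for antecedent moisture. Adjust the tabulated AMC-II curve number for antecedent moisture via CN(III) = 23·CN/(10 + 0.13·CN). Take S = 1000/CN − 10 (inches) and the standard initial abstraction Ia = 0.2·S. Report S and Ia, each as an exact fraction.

S = 3900/1403 in ≈ 2.780 in; Ia = 780/1403 in ≈ 0.556 in

CN(III) from CN(II)=61: (23·61)/(10 + 0.13·61) = 140300/1793 ≈ 78.249
Retention S: 1000/CN − 10 with CN=78.249 → S = 3900/1403 ≈ 2.780 in
Ia = 0.2S: 0.2·2.780 = 0.556 in (exactly 780/1403)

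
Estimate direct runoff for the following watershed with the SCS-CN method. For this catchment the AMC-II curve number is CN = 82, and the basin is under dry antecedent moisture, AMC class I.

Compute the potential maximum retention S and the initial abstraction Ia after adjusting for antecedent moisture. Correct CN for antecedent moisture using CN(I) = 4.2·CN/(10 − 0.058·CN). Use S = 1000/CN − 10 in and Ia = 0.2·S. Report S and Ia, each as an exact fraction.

S = 1500/287 in ≈ 5.226 in; Ia = 300/287 in ≈ 1.045 in

Adjust CN=82 to AMC I: 4.2·82/(10 − 0.058·82) → (1722/5) ÷ (1311/250) = 28700/437 ≈ 65.675
Max retention: S = 1000/(28700/437) − 10 = 1500/287 in (≈ 5.226 in)
Initial abstraction Ia = S/5 = (1500/287)/5 = 300/287 ≈ 1.045 in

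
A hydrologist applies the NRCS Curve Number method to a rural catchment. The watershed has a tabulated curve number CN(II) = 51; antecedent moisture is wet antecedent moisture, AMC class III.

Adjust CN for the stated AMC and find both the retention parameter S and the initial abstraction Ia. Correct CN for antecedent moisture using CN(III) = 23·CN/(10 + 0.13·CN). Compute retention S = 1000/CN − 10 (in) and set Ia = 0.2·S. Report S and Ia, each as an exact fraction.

S = 4900/1173 in ≈ 4.177 in; Ia = 980/1173 in ≈ 0.835 in

Wet (AMC III): CN(III) = 23·51/(10 + 0.13·51) = 1173/(1663/100) = 117300/1663 ≈ 70.535
Retention S: 1000/CN − 10 with CN=70.535 → S = 4900/1173 ≈ 4.177 in
Initial abstraction Ia = S/5 = (4900/1173)/5 = 980/1173 ≈ 0.835 in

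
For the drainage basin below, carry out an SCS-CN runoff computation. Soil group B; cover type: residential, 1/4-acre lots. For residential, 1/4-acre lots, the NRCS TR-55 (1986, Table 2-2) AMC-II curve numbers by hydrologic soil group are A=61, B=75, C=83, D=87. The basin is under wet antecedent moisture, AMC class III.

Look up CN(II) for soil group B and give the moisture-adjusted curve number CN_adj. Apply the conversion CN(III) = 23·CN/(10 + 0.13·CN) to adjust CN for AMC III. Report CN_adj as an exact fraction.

CN_adj = 6900/79 ≈ 87.342

NRCS table: residential, 1/4-acre lots, soil group B → CN(II) = 75
Adjust CN=75 to AMC III: 23·75/(10 + 0.13·75) → 1725 ÷ (79/4) = 6900/79 ≈ 87.342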